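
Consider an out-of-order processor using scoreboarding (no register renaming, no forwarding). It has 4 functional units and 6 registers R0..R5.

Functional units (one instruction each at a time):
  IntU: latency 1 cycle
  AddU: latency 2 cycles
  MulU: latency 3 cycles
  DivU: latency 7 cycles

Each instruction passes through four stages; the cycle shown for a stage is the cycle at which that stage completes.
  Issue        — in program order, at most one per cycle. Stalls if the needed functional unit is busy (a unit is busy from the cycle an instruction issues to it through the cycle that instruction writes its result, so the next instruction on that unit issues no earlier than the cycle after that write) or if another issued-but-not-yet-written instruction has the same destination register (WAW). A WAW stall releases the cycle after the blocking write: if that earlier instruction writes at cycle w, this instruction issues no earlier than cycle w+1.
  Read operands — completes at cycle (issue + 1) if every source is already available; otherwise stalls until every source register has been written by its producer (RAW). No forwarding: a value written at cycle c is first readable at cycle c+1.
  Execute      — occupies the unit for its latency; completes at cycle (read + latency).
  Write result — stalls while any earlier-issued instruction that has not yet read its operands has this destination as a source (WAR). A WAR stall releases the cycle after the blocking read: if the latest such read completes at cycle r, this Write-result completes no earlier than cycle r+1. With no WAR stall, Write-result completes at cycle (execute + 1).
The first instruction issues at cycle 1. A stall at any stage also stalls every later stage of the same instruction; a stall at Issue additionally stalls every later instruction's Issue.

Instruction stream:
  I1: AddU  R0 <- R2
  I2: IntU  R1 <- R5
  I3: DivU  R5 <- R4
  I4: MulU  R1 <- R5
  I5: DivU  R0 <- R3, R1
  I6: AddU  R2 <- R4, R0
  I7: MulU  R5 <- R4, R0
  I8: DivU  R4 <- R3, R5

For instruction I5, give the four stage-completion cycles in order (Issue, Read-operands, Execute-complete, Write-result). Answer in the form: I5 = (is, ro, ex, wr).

I1  is:1  ro:2  ex:4  wr:5
I2  is:2  ro:3  ex:4  wr:5
I3  is:3  ro:4  ex:11  wr:12
I4  is:6  ro:13  ex:16  wr:17  — WAW R1: wait I2 write@5, RAW R5: wait I3 write@12
I5  is:13  ro:18  ex:25  wr:26  — struct: DivU busy until I3 writes@12, RAW R1: wait I4 write@17
I6  is:14  ro:27  ex:29  wr:30  — RAW R0: wait I5 write@26
I7  is:18  ro:27  ex:30  wr:31  — struct: MulU busy until I4 writes@17, RAW R0: wait I5 write@26
I8  is:27  ro:32  ex:39  wr:40  — struct: DivU busy until I5 writes@26, RAW R5: wait I7 write@31

I5 = (13, 18, 25, 26)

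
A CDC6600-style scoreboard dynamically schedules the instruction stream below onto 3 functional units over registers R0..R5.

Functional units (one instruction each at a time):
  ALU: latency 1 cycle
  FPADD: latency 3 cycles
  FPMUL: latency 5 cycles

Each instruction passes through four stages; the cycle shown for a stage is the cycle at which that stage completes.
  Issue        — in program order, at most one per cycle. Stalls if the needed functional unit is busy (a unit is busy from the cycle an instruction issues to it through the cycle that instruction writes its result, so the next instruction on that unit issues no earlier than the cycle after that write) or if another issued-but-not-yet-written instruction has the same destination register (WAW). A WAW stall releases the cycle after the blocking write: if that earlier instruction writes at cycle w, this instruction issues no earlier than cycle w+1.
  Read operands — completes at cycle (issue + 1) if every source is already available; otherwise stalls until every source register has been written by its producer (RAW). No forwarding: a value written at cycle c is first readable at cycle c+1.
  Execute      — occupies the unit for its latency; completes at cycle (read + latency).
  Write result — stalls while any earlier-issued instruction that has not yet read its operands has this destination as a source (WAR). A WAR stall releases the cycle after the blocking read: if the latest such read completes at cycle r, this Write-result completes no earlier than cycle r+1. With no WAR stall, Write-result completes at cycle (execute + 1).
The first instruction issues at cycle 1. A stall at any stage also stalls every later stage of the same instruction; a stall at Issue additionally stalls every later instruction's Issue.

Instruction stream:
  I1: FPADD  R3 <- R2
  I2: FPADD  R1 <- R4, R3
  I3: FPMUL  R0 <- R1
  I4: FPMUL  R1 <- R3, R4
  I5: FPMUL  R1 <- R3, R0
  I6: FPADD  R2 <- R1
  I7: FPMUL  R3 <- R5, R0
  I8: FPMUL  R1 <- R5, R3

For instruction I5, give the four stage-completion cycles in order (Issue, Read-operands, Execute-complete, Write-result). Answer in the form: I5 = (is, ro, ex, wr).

I1  is:1  ro:2  ex:5  wr:6
I2  is:7  ro:8  ex:11  wr:12  — struct: FPADD busy until I1 writes@6
I3  is:8  ro:13  ex:18  wr:19  — RAW R1: wait I2 write@12
I4  is:20  ro:21  ex:26  wr:27  — struct: FPMUL busy until I3 writes@19
I5  is:28  ro:29  ex:34  wr:35  — struct: FPMUL busy until I4 writes@27
I6  is:29  ro:36  ex:39  wr:40  — RAW R1: wait I5 write@35
I7  is:36  ro:37  ex:42  wr:43  — struct: FPMUL busy until I5 writes@35
I8  is:44  ro:45  ex:50  wr:51  — struct: FPMUL busy until I7 writes@43

I5 = (28, 29, 34, 35)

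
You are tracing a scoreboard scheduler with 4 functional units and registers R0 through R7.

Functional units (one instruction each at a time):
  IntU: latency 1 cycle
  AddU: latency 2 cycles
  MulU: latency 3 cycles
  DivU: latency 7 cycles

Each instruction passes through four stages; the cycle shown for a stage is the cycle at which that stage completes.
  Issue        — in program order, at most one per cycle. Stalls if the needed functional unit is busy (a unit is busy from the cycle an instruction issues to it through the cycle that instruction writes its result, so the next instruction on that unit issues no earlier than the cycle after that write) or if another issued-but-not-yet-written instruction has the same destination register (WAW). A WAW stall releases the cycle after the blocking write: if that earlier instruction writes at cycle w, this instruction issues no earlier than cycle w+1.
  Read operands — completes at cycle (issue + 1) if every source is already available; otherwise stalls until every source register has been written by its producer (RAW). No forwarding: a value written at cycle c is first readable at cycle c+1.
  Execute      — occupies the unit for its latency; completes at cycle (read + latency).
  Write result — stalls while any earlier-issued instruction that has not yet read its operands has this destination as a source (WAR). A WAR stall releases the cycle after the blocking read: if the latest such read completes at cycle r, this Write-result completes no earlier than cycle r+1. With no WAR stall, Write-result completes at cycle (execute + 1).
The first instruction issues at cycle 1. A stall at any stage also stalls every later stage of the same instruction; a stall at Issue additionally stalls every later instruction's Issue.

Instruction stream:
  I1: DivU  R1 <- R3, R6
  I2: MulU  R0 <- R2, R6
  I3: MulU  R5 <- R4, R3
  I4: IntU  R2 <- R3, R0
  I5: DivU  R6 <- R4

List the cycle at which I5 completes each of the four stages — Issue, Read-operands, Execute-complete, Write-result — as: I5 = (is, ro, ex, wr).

1) issue 1, read 2, done 9, write 10
2) issue 2, read 3, done 6, write 7
3) issue 8, read 9, done 12, write 13  <struct: MulU busy until I2 writes@7>
4) issue 9, read 10, done 11, write 12
5) issue 11, read 12, done 19, write 20  <struct: DivU busy until I1 writes@10>

I5 = (11, 12, 19, 20)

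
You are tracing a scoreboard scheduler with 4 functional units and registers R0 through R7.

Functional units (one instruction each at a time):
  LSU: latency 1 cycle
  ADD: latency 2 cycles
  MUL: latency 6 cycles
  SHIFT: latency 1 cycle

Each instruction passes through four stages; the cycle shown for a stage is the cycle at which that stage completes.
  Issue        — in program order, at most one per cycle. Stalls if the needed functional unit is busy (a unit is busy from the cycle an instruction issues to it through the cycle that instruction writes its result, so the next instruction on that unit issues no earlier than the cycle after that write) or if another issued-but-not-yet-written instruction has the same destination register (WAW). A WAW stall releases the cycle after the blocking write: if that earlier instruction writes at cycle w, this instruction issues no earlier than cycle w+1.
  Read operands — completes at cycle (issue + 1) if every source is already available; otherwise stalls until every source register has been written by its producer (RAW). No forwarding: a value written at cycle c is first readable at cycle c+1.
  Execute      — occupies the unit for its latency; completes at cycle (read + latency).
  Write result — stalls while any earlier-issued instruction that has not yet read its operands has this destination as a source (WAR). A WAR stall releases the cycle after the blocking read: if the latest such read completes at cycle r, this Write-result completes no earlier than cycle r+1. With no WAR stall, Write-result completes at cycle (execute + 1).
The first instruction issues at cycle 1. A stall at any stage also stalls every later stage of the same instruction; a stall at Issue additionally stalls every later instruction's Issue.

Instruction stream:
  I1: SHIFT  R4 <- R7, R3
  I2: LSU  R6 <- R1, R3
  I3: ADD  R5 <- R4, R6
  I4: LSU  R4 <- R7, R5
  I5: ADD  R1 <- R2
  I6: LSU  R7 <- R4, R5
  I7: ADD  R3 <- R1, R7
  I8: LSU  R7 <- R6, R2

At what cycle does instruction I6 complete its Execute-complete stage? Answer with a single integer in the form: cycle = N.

cycle = 15

t=1  I1 dispatched to SHIFT
t=2  I1 operands ready, I2 dispatched to LSU
t=3  I1 complete, I2 operands ready, I3 dispatched to ADD
t=4  R4←I1, I2 complete
t=5  R6←I2
t=6  I3 operands ready, I4 dispatched to LSU
t=8  I3 complete
t=9  R5←I3
t=10  I4 operands ready, I5 dispatched to ADD
t=11  I4 complete, I5 operands ready
t=12  R4←I4
t=13  I5 complete, I6 dispatched to LSU
t=14  R1←I5, I6 operands ready
t=15  I6 complete, I7 dispatched to ADD
t=16  R7←I6
t=17  I7 operands ready, I8 dispatched to LSU
t=18  I8 operands ready
t=19  I7 complete, I8 complete
t=20  R3←I7, R7←I8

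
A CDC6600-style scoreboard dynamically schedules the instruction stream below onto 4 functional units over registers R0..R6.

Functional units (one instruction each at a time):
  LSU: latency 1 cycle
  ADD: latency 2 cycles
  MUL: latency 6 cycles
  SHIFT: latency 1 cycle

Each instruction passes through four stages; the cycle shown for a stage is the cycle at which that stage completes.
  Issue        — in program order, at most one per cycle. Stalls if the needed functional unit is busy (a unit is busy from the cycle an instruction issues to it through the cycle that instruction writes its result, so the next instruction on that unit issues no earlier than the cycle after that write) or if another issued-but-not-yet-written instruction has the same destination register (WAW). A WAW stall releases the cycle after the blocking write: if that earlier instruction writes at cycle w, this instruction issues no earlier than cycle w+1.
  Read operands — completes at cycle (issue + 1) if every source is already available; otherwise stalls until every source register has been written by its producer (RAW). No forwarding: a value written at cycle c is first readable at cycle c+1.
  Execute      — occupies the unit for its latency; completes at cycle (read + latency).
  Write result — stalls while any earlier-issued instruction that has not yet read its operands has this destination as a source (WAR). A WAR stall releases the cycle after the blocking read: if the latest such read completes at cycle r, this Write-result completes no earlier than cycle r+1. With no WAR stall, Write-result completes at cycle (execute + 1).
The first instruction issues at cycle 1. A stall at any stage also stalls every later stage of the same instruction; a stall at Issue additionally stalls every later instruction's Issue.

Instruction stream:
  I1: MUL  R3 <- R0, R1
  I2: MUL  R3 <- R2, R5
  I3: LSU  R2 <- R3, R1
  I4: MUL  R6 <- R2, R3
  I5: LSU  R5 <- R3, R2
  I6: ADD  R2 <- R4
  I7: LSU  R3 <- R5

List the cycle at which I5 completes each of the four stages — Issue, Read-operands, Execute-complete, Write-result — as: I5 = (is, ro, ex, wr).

[I1] 1/2/8/9
[I2] 10/11/17/18  (struct: MUL busy until I1 writes@9)
[I3] 11/19/20/21  (RAW R3: wait I2 write@18)
[I4] 19/22/28/29  (struct: MUL busy until I2 writes@18; RAW R2: wait I3 write@21)
[I5] 22/23/24/25  (struct: LSU busy until I3 writes@21)
[I6] 23/24/26/27
[I7] 26/27/28/29  (struct: LSU busy until I5 writes@25)

I5 = (22, 23, 24, 25)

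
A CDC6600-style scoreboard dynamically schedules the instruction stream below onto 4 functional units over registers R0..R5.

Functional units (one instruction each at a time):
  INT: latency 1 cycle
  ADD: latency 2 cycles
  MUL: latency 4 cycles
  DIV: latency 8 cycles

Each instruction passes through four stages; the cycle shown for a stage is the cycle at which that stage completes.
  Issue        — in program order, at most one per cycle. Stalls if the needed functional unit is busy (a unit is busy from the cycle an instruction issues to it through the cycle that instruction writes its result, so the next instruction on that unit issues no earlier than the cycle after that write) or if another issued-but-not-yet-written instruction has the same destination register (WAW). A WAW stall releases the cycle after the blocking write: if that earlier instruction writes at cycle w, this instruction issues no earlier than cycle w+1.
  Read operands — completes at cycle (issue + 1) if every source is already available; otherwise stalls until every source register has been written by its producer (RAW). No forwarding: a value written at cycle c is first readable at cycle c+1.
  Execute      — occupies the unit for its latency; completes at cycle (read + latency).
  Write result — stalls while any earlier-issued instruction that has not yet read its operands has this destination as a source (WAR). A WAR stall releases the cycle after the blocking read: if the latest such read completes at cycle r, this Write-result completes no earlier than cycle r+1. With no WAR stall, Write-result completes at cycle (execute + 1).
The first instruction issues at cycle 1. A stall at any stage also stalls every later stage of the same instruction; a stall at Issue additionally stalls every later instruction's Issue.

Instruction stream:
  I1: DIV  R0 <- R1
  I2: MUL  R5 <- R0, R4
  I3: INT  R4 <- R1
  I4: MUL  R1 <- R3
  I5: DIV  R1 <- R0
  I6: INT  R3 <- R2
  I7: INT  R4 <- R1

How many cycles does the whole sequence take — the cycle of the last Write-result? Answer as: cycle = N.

t=1  issue I1 (DIV)
t=2  I1 read-ops, issue I2 (MUL)
t=3  issue I3 (INT)
t=4  I3 read-ops
t=5  I3 finished on INT
t=10  I1 finished on DIV
t=11  I1→R0
t=12  I2 read-ops
t=13  I3→R4
t=16  I2 finished on MUL
t=17  I2→R5
t=18  issue I4 (MUL)
t=19  I4 read-ops
t=23  I4 finished on MUL
t=24  I4→R1
t=25  issue I5 (DIV)
t=26  I5 read-ops, issue I6 (INT)
t=27  I6 read-ops
t=28  I6 finished on INT
t=29  I6→R3
t=30  issue I7 (INT)
t=34  I5 finished on DIV
t=35  I5→R1
t=36  I7 read-ops
t=37  I7 finished on INT
t=38  I7→R4

cycle = 38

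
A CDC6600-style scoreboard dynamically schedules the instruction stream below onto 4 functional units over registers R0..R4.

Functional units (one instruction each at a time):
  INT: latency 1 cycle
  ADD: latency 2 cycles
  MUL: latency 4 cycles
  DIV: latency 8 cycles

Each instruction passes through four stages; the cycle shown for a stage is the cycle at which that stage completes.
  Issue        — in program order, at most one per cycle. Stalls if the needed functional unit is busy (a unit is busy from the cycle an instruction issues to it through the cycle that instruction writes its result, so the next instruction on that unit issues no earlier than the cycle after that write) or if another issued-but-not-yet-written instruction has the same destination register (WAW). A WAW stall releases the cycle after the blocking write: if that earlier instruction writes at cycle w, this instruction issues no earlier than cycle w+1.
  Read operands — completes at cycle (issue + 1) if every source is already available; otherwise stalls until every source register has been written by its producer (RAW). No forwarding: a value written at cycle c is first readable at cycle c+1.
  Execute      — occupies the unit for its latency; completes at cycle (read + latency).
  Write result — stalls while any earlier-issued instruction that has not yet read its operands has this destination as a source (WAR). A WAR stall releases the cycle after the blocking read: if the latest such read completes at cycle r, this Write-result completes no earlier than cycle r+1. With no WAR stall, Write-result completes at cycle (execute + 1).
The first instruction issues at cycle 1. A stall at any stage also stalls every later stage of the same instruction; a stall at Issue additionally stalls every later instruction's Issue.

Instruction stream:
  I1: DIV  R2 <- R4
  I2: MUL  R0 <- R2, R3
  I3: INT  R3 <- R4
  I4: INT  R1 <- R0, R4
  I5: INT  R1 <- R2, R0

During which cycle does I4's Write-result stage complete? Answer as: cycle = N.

cycle = 20

I1: IS=1 RO=2 EX=10 WR=11
I2: IS=2 RO=12 EX=16 WR=17  [RAW R2: wait I1 write@11]
I3: IS=3 RO=4 EX=5 WR=13  [WAR R3: wait I2 read@12]
I4: IS=14 RO=18 EX=19 WR=20  [struct: INT busy until I3 writes@13; RAW R0: wait I2 write@17]
I5: IS=21 RO=22 EX=23 WR=24  [struct: INT busy until I4 writes@20]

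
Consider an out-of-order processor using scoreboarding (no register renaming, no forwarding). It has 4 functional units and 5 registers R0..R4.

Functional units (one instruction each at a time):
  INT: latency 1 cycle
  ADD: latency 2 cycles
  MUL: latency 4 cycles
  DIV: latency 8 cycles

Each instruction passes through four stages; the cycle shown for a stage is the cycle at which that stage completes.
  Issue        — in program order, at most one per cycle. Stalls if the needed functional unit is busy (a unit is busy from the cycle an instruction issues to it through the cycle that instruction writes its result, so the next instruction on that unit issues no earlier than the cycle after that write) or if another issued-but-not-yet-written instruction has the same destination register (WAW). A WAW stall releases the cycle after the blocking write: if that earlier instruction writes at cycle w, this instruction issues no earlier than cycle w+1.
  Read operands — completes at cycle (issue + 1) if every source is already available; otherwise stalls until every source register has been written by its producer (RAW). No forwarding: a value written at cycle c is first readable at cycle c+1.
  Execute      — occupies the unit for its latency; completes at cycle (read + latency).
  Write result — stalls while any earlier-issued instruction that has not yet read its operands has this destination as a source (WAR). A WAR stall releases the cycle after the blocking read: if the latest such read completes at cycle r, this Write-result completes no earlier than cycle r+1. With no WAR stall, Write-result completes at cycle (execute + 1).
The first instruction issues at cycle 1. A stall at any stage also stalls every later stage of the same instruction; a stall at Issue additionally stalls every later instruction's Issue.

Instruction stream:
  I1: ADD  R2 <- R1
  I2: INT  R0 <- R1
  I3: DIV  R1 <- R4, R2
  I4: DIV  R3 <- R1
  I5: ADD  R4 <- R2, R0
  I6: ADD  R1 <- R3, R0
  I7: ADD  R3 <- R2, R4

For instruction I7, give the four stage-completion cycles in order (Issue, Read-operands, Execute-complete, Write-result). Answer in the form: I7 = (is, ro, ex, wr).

1) issue 1, read 2, done 4, write 5
2) issue 2, read 3, done 4, write 5
3) issue 3, read 6, done 14, write 15  <RAW R2: wait I1 write@5>
4) issue 16, read 17, done 25, write 26  <struct: DIV busy until I3 writes@15>
5) issue 17, read 18, done 20, write 21
6) issue 22, read 27, done 29, write 30  <struct: ADD busy until I5 writes@21 / RAW R3: wait I4 write@26>
7) issue 31, read 32, done 34, write 35  <struct: ADD busy until I6 writes@30>

I7 = (31, 32, 34, 35)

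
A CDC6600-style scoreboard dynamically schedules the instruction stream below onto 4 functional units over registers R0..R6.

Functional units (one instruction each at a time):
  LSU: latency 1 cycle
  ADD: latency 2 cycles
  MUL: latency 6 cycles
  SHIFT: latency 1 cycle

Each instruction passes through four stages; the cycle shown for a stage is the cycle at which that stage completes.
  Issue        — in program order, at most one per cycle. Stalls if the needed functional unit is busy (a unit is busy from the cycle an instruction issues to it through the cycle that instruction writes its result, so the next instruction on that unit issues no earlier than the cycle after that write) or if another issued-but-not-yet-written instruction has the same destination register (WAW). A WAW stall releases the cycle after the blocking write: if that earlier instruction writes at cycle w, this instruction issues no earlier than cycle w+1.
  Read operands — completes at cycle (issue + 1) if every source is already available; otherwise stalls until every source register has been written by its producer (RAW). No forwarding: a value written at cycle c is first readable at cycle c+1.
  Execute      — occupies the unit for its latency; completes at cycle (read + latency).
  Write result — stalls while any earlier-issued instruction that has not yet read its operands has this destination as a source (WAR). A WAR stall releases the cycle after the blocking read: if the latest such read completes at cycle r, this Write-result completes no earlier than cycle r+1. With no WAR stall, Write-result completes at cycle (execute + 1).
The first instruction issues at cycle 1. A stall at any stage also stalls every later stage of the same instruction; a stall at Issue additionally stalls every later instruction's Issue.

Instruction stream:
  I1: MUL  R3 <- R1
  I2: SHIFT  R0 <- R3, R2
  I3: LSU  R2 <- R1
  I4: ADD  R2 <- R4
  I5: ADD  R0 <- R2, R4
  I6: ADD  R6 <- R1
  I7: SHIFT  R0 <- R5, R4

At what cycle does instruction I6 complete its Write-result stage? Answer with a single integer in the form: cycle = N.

[I1] 1/2/8/9
[I2] 2/10/11/12  (RAW R3: wait I1 write@9)
[I3] 3/4/5/11  (WAR R2: wait I2 read@10)
[I4] 12/13/15/16  (WAW R2: wait I3 write@11)
[I5] 17/18/20/21  (struct: ADD busy until I4 writes@16)
[I6] 22/23/25/26  (struct: ADD busy until I5 writes@21)
[I7] 23/24/25/26

cycle = 26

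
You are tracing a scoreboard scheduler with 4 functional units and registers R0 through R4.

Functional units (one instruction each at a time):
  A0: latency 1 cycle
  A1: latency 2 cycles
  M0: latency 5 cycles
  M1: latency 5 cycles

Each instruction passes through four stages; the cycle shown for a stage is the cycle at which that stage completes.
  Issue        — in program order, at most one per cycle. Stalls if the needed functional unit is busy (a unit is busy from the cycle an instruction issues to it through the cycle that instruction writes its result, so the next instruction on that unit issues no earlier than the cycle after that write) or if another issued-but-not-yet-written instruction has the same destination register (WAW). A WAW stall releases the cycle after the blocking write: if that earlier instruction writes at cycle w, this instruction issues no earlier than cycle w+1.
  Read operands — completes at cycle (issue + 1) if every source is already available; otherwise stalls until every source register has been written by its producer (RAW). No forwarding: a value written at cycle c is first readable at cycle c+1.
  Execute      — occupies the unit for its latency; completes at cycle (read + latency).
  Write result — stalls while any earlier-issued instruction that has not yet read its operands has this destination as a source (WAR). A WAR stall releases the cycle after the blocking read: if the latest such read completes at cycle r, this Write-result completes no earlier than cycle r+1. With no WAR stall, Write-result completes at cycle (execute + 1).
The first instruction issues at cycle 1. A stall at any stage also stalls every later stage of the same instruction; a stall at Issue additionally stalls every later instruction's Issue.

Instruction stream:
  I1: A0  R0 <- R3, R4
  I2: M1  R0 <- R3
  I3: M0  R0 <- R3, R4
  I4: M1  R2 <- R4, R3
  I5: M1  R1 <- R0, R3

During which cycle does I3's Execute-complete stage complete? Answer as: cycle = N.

cycle 1: I1→A0
cycle 2: I1 RO
cycle 3: I1 EX
cycle 4: I1 WR R0
cycle 5: I2→M1
cycle 6: I2 RO
cycle 11: I2 EX
cycle 12: I2 WR R0
cycle 13: I3→M0
cycle 14: I3 RO · I4→M1
cycle 15: I4 RO
cycle 19: I3 EX
cycle 20: I3 WR R0 · I4 EX
cycle 21: I4 WR R2
cycle 22: I5→M1
cycle 23: I5 RO
cycle 28: I5 EX
cycle 29: I5 WR R1

cycle = 19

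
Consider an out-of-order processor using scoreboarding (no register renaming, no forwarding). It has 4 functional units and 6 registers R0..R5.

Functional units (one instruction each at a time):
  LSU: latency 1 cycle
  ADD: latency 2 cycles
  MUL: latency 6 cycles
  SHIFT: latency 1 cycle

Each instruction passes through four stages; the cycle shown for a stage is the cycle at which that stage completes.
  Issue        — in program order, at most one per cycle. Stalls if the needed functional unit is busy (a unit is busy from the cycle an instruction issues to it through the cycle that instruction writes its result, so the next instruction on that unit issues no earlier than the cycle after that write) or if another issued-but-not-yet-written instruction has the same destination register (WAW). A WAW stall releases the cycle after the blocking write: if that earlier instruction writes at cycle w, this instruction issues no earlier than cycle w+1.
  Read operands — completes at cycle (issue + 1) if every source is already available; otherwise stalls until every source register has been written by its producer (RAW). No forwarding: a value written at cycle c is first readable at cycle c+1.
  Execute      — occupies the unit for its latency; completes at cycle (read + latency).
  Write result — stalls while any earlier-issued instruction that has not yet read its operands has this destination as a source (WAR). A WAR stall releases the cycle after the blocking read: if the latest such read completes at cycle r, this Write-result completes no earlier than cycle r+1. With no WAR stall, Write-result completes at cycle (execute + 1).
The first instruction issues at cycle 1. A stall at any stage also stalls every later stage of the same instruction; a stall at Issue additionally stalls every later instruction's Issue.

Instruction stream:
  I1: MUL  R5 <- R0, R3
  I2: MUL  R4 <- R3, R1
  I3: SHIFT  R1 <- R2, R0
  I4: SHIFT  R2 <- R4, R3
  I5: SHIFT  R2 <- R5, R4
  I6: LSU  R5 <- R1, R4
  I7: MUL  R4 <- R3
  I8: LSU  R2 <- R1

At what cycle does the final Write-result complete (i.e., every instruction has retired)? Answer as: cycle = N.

I1 -> (1, 2, 8, 9)
I2 -> (10, 11, 17, 18)  // struct: MUL busy until I1 writes@9
I3 -> (11, 12, 13, 14)
I4 -> (15, 19, 20, 21)  // struct: SHIFT busy until I3 writes@14, RAW R4: wait I2 write@18
I5 -> (22, 23, 24, 25)  // struct: SHIFT busy until I4 writes@21
I6 -> (23, 24, 25, 26)
I7 -> (24, 25, 31, 32)
I8 -> (27, 28, 29, 30)  // struct: LSU busy until I6 writes@26

cycle = 32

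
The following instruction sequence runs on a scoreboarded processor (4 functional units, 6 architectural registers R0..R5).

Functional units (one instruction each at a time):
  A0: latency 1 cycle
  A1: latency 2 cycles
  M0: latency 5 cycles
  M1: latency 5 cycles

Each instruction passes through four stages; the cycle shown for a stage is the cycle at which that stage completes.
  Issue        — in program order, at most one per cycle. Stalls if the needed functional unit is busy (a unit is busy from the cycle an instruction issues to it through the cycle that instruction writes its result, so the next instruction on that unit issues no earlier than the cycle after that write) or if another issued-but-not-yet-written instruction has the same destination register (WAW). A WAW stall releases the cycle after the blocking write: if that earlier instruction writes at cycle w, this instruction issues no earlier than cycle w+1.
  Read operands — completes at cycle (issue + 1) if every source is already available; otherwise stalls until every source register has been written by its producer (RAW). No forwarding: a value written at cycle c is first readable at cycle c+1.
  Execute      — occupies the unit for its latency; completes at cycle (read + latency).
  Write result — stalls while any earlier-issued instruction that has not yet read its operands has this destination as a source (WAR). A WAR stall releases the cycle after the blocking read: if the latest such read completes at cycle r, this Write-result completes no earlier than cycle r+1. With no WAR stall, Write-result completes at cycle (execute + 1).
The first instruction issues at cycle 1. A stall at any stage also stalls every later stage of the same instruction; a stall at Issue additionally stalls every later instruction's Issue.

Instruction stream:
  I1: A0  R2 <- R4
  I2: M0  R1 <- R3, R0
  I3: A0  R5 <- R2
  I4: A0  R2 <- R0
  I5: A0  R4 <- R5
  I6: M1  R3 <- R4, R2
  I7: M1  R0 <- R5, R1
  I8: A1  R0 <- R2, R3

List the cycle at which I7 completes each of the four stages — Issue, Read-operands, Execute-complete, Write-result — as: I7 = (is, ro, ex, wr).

I7 = (24, 25, 30, 31)

c1: I1 dispatched to A0
c2: I1 operands ready | I2 dispatched to M0
c3: I1 complete | I2 operands ready
c4: R2←I1
c5: I3 dispatched to A0
c6: I3 operands ready
c7: I3 complete
c8: I2 complete | R5←I3
c9: R1←I2 | I4 dispatched to A0
c10: I4 operands ready
c11: I4 complete
c12: R2←I4
c13: I5 dispatched to A0
c14: I5 operands ready | I6 dispatched to M1
c15: I5 complete
c16: R4←I5
c17: I6 operands ready
c22: I6 complete
c23: R3←I6
c24: I7 dispatched to M1
c25: I7 operands ready
c30: I7 complete
c31: R0←I7
c32: I8 dispatched to A1
c33: I8 operands ready
c35: I8 complete
c36: R0←I8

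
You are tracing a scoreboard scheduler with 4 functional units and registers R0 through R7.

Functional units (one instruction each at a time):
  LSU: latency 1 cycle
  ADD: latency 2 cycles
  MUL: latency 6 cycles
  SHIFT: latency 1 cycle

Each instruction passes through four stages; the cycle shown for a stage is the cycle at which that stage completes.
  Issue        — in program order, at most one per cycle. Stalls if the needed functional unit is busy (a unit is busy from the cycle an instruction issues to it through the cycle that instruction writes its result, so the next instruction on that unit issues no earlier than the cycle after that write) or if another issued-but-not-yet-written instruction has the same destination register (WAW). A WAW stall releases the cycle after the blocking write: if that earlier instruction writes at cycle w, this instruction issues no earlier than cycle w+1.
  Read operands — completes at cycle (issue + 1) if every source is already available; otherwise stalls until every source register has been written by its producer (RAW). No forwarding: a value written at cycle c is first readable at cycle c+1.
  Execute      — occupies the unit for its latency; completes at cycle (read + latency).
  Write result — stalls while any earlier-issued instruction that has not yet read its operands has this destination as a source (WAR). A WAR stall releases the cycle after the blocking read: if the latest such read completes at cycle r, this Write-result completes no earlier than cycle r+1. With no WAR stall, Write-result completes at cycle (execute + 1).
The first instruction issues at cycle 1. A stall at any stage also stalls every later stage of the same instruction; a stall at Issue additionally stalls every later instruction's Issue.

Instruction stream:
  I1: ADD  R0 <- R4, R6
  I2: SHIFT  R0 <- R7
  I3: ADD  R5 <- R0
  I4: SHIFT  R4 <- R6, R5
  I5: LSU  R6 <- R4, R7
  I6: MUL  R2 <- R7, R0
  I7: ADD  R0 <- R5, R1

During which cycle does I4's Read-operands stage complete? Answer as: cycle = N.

cycle = 14

[1] I1→ADD
[2] I1 RO
[4] I1 EX
[5] I1 WR R0
[6] I2→SHIFT
[7] I2 RO, I3→ADD
[8] I2 EX
[9] I2 WR R0
[10] I3 RO, I4→SHIFT
[11] I5→LSU
[12] I3 EX, I6→MUL
[13] I3 WR R5, I6 RO
[14] I4 RO, I7→ADD
[15] I4 EX, I7 RO
[16] I4 WR R4
[17] I5 RO, I7 EX
[18] I5 EX, I7 WR R0
[19] I5 WR R6, I6 EX
[20] I6 WR R2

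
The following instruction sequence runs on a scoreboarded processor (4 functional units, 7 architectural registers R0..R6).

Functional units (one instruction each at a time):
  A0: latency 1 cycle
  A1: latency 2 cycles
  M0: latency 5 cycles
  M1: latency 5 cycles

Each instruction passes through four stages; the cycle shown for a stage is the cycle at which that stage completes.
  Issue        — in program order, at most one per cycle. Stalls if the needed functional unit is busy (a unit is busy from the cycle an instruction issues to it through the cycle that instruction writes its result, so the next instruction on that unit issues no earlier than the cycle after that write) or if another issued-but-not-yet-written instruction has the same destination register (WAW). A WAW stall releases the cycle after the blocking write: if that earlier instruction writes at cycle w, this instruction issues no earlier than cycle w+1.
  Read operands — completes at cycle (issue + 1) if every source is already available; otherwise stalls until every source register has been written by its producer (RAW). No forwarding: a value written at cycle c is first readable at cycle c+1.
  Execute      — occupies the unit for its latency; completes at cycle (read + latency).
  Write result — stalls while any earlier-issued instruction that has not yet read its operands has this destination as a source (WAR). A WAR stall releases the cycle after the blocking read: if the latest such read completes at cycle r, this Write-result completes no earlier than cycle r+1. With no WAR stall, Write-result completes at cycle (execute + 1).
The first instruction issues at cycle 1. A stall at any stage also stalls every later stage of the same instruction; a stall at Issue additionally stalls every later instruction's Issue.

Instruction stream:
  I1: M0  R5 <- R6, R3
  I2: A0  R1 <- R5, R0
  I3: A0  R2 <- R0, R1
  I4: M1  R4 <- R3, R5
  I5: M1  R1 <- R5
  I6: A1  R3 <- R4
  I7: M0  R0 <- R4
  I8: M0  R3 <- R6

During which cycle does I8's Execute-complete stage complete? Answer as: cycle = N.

cycle = 37

t=1  I1→M0
t=2  I1 RO, I2→A0
t=7  I1 EX
t=8  I1 WR R5
t=9  I2 RO
t=10  I2 EX
t=11  I2 WR R1
t=12  I3→A0
t=13  I3 RO, I4→M1
t=14  I3 EX, I4 RO
t=15  I3 WR R2
t=19  I4 EX
t=20  I4 WR R4
t=21  I5→M1
t=22  I5 RO, I6→A1
t=23  I6 RO, I7→M0
t=24  I7 RO
t=25  I6 EX
t=26  I6 WR R3
t=27  I5 EX
t=28  I5 WR R1
t=29  I7 EX
t=30  I7 WR R0
t=31  I8→M0
t=32  I8 RO
t=37  I8 EX
t=38  I8 WR R3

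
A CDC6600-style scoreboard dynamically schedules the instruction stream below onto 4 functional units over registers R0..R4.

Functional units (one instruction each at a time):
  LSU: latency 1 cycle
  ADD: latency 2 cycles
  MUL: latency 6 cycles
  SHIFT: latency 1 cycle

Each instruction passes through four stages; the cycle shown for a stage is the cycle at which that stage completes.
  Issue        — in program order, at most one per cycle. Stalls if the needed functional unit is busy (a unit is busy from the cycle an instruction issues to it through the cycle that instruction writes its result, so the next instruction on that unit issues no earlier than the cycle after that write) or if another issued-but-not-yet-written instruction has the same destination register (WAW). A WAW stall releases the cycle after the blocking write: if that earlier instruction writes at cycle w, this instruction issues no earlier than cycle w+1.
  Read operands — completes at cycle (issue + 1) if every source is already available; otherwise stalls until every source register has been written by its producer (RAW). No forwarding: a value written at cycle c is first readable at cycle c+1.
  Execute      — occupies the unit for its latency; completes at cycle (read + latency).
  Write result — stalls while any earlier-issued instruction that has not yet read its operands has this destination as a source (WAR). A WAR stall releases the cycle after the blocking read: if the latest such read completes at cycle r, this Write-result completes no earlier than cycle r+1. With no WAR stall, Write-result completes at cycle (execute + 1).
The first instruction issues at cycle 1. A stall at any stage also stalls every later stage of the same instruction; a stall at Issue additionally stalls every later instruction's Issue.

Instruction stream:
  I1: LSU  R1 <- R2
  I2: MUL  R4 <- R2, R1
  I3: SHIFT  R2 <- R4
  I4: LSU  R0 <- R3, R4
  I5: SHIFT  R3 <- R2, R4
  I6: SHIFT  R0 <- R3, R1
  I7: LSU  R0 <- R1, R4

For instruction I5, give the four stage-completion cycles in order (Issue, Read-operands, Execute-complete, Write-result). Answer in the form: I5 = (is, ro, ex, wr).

I5 = (16, 17, 18, 19)

I1: IS=1 RO=2 EX=3 WR=4
I2: IS=2 RO=5 EX=11 WR=12  [RAW R1: wait I1 write@4]
I3: IS=3 RO=13 EX=14 WR=15  [RAW R4: wait I2 write@12]
I4: IS=5 RO=13 EX=14 WR=15  [struct: LSU busy until I1 writes@4; RAW R4: wait I2 write@12]
I5: IS=16 RO=17 EX=18 WR=19  [struct: SHIFT busy until I3 writes@15]
I6: IS=20 RO=21 EX=22 WR=23  [struct: SHIFT busy until I5 writes@19]
I7: IS=24 RO=25 EX=26 WR=27  [WAW R0: wait I6 write@23]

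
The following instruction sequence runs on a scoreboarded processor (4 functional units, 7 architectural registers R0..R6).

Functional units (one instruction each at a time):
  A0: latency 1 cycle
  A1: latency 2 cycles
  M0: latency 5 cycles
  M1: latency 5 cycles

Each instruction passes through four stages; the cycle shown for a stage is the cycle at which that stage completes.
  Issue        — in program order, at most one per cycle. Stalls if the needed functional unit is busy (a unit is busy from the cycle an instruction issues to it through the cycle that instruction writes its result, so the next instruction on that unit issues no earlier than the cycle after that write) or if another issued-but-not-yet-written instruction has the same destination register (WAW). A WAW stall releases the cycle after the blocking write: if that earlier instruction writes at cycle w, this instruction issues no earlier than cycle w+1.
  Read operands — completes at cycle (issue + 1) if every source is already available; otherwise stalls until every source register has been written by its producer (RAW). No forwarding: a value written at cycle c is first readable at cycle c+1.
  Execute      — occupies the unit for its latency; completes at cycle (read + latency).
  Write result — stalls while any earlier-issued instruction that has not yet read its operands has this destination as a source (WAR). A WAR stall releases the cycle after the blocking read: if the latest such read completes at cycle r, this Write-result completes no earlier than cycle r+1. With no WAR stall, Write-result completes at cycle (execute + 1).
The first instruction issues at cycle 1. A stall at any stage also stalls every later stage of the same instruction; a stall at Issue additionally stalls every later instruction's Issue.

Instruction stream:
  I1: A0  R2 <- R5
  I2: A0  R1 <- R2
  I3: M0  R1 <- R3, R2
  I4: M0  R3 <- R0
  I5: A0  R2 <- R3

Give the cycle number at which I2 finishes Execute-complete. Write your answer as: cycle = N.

cycle = 7

  I1 | 1 | 2 | 3 | 4
  I2 | 5 | 6 | 7 | 8   struct: A0 busy until I1 writes@4
  I3 | 9 | 10 | 15 | 16   WAW R1: wait I2 write@8
  I4 | 17 | 18 | 23 | 24   struct: M0 busy until I3 writes@16
  I5 | 18 | 25 | 26 | 27   RAW R3: wait I4 write@24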